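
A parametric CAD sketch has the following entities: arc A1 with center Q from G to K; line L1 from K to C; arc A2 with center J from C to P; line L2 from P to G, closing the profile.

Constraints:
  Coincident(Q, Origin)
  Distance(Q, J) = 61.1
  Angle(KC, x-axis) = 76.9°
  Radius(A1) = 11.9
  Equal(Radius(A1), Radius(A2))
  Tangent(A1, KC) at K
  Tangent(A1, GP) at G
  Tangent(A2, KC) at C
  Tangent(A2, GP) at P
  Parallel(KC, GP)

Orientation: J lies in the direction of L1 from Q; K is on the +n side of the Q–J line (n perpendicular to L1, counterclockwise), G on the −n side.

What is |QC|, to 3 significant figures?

62.2

The slot axis is L1's direction at 76.9°, so u = (cos 76.9°, sin 76.9°) = (0.227, 0.974) and n = (−sin 76.9°, cos 76.9°) = (-0.974, 0.227). Q is at the origin and J lies 61.1 along u from Q, so J = 61.1·u = (13.8, 59.5). Tangency of A1 to both parallel lines with radius 11.9 puts K and G at Q ± 11.9·n: K = (-11.6, 2.70), G = (11.6, -2.70). Equal radii place C and P the same way about J: C = J + 11.9·n = (2.26, 62.2), P = J − 11.9·n = (25.4, 56.8). Then |QC| = |C − Q| = 62.2.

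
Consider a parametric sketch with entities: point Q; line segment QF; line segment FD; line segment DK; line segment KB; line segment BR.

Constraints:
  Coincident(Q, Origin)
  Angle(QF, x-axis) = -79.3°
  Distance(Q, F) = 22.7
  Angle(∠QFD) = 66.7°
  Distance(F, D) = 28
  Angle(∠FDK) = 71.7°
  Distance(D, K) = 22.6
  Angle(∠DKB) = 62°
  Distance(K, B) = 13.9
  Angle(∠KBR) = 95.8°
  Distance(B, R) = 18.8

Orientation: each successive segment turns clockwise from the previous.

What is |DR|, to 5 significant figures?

5.3384

Q is at the origin; QF runs at -79.3° with length 22.7, so F = (4.2146, -22.305). ∠QFD = 66.7° gives FD at 167.40° from the x-axis; with |FD| = 28.0, D = (-23.111, -16.197). ∠FDK = 71.7° gives DK at 59.100° from the x-axis; with |DK| = 22.6, K = (-11.505, 3.1950). ∠DKB = 62.0° gives KB at -58.900° from the x-axis; with |KB| = 13.9, B = (-4.3252, -8.7071). ∠KBR = 95.8° gives BR at -143.10° from the x-axis; with |BR| = 18.8, R = (-19.359, -19.995). Then |DR| = |R − D| = 5.3384.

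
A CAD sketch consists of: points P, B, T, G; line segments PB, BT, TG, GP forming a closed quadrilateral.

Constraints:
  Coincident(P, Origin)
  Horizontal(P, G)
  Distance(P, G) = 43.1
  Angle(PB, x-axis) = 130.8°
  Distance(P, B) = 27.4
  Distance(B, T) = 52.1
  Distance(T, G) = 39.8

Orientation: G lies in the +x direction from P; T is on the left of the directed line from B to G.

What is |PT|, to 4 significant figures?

49.20

Checks: |BT| = 52.10 ✓; |TG| = 39.80 ✓.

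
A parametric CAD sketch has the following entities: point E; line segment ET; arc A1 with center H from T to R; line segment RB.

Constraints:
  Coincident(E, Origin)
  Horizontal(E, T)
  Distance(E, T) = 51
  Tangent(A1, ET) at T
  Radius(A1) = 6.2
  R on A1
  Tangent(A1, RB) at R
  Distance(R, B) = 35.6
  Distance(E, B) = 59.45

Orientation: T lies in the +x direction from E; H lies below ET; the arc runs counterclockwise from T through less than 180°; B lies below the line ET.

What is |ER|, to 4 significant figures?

45.19

E is at the origin; ET is horizontal with |ET| = 51.0 and T on the +x side, so T = (51.00, 0.000). A1 meets ET tangentially, so HT is at right angles to ET, so H = T + (0, -6.2) = (51.00, -6.200). Since HR ⟂ RB (tangency), |HB| = √(6.2² + 35.6²) = 36.14 regardless of where R sits on A1. So B lies on both circle(E, 59.45) and circle(H, 36.14); the below-ET intersection is B = (42.70, -41.37). R is the foot of the tangent from B: R = (44.81, -5.832).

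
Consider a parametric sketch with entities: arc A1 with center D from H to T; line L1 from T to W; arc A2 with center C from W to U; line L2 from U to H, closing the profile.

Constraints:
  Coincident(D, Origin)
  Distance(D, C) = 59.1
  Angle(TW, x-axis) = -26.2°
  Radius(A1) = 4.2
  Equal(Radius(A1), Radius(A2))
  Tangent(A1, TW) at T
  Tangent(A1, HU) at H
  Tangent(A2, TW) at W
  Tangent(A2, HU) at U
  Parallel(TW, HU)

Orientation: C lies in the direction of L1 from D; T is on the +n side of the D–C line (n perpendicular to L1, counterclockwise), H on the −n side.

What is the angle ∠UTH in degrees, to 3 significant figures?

81.9°

The slot axis is L1's direction at -26.2°, so u = (cos -26.2°, sin -26.2°) = (0.897, -0.442) and n = (−sin -26.2°, cos -26.2°) = (0.442, 0.897). D is at the origin and C lies 59.1 along u from D, so C = 59.1·u = (53.0, -26.1). Tangency of A1 to both parallel lines with radius 4.2 puts T and H at D ± 4.2·n: T = (1.85, 3.77), H = (-1.85, -3.77). Equal radii place W and U the same way about C: W = C + 4.2·n = (54.9, -22.3), U = C − 4.2·n = (51.2, -29.9). Then cos ∠UTH = TU·TH / (|TU||TH|), giving 81.9°.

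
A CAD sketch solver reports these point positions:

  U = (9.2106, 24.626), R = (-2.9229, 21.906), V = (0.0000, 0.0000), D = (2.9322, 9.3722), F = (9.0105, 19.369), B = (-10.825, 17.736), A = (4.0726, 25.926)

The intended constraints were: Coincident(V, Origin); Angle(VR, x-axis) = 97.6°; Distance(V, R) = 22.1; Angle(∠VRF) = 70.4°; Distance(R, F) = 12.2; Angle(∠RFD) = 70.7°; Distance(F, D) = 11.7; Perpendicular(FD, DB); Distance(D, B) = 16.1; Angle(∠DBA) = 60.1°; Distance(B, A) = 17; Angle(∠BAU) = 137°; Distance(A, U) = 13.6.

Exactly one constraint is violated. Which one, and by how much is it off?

Distance(A, U) = 13.6 — off by 8.30.

V = (0.00, 0.00) ✓; VR at 97.60° ✓; |VR| = 22.10 ✓; ∠VRF = 70.40° ✓; |RF| = 12.20 ✓; ∠RFD = 70.70° ✓; |FD| = 11.70 ✓; ∠(FD, DB) = 90.00° ✓; |DB| = 16.10 ✓; ∠DBA = 60.10° ✓; |BA| = 17.00 ✓; ∠BAU = 137.0° ✓; |AU| = 5.300 ✗.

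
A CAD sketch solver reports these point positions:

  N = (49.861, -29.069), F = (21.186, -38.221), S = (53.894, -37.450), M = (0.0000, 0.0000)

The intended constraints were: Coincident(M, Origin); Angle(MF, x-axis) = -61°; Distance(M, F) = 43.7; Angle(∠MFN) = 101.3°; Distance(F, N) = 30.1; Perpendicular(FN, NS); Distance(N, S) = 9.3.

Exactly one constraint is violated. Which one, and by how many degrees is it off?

Perpendicular(FN, NS) — off by 8.00°.

M = (0.00, 0.00) ✓; MF at -61.00° ✓; |MF| = 43.70 ✓; ∠MFN = 101.3° ✓; |FN| = 30.10 ✓; ∠(FN, NS) = 82.00° ✗; |NS| = 9.301 ✓.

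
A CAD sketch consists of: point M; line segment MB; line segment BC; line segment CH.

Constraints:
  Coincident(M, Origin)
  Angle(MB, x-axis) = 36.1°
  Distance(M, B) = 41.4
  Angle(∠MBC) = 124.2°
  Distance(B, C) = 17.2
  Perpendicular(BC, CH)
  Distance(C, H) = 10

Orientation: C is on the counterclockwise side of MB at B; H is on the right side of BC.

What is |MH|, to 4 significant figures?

59.96

M is at the origin; MB runs at 36.1° with length 41.4, so B = 41.4·(cos 36.1°, sin 36.1°) = (33.45, 24.39). ∠MBC = 124.2°, so BC runs at 36.1° + (180° − 124.2°) = 91.90° from the x-axis; with |BC| = 17.2, C = B + 17.2·(cos 91.90°, sin 91.90°) = (32.88, 41.58). The perpendicularity gives CH at right angles to BC; with |CH| = 10.0 on the right of BC, H = C + 10.0·(0.9995, 0.03316) = (42.88, 41.91). Then |MH| = |H − M| = 59.96.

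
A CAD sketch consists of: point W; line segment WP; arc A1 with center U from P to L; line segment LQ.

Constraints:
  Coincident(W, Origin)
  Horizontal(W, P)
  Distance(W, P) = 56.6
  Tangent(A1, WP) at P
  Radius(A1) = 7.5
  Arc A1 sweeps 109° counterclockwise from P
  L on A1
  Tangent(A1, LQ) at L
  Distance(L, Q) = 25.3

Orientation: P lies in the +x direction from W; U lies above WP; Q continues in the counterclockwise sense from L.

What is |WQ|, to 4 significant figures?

64.98

On A1, P sits at bearing -90° from U; a 109° counterclockwise sweep puts L at bearing 19°, so L = U + 7.5·(cos 19°, sin 19°) = (63.69, 9.942). Tangency of A1 to LQ means the radius UL is perpendicular to LQ, so LQ runs along (−sin 19°, cos 19°); with |LQ| = 25.3, Q = (55.45, 33.86). Then |WQ| = |Q − W| = 64.98.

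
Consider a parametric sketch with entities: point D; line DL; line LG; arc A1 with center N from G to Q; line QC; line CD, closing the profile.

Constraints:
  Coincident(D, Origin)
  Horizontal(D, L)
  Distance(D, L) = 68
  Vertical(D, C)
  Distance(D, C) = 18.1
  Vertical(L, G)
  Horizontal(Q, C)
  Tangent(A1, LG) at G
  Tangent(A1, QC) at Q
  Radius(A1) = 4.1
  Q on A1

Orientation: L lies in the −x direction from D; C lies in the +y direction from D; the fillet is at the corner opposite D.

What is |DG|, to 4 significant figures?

69.43

D is at the origin; D and L share the same y with |DL| = 68.0 and L on the −x side, so L = (-68.00, 0.000). DC is vertical with |DC| = 18.1 and C on the +y side, so C = (0.000, 18.10). The virtual corner opposite D is at (-68.00, 18.10). Since A1 is tangent to LG there, NG ⟂ LG and since A1 is tangent to QC there, NQ ⟂ QC, with radius 4.1, so the center N sits 4.1 in from both sides at N = (-63.90, 14.00). That places the tangent points at G = (-68.00, 14.00) on LG and Q = (-63.90, 18.10) on QC. Then |DG| = |G − D| = 69.43.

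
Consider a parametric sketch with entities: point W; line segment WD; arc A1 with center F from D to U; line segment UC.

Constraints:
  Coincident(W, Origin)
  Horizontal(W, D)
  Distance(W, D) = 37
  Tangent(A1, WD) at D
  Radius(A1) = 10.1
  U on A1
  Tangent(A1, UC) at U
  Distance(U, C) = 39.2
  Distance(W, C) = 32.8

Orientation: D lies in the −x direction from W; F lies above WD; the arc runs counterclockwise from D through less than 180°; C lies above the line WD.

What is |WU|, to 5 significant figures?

29.656

Checks: W = (0.00, 0.00) ✓; |FU| = 10.10 ✓; ∠(FU, UC) = 90.00° ✓; |UC| = 39.20 ✓; |WC| = 32.80 ✓.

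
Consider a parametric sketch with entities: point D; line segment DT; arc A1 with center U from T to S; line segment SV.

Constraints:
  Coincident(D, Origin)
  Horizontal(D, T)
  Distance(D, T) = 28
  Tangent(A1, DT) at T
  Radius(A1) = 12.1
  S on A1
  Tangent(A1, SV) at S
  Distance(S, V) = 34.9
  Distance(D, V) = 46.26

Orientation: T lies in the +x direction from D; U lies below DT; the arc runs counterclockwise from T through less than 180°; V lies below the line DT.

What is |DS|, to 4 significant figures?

19.09

Checks: |US| = 12.10 ✓; ∠(US, SV) = 90.00° ✓; |SV| = 34.90 ✓; |DV| = 46.26 ✓.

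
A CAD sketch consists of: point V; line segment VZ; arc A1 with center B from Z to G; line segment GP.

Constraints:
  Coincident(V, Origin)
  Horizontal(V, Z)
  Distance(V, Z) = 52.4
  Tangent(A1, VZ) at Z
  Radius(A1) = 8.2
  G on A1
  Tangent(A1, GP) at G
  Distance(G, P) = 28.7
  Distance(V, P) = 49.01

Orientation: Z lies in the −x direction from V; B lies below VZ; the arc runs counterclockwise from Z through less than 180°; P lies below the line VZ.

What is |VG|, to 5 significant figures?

59.534

Checks: |BG| = 8.200 ✓; ∠(BG, GP) = 90.00° ✓; |GP| = 28.70 ✓; |VP| = 49.01 ✓.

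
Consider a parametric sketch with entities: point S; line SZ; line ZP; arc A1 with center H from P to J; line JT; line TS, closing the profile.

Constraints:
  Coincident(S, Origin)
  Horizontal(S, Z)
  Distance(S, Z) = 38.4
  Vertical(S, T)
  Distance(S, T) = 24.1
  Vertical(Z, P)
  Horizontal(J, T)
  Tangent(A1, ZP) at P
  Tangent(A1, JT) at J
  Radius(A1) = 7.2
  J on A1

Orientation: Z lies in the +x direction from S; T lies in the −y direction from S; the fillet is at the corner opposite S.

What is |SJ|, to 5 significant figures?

39.424

S is at the origin; SZ is horizontal with |SZ| = 38.4 and Z on the +x side, so Z = (38.400, 0.0000). ST is vertical with |ST| = 24.1 and T on the −y side, so T = (0.0000, -24.100). The virtual corner opposite S is at (38.400, -24.100). Tangency of A1 to ZP means the radius HP is perpendicular to ZP and tangency of A1 to JT means the radius HJ is perpendicular to JT, with radius 7.2, so the center H sits 7.2 in from both sides at H = (31.200, -16.900). That places the tangent points at P = (38.400, -16.900) on ZP and J = (31.200, -24.100) on JT. Then |SJ| = |J − S| = 39.424.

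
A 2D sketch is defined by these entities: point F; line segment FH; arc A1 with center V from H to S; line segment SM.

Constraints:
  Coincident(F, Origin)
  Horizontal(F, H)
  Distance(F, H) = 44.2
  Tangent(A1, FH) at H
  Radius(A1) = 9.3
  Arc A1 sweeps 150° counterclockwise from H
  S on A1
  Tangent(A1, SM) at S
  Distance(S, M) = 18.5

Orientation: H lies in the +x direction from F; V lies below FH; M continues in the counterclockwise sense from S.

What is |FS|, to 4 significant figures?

43.19

F is at the origin; FH is horizontal with |FH| = 44.2 and H on the +x side, so H = (44.20, 0.000). The tangent condition forces VH to be normal to FH, so V = H + (0, -9.3) = (44.20, -9.300). On A1, H sits at bearing 90° from V; a 150° counterclockwise sweep puts S at bearing 240°, so S = V + 9.3·(cos 240°, sin 240°) = (39.55, -17.35). Then |FS| = |S − F| = 43.19.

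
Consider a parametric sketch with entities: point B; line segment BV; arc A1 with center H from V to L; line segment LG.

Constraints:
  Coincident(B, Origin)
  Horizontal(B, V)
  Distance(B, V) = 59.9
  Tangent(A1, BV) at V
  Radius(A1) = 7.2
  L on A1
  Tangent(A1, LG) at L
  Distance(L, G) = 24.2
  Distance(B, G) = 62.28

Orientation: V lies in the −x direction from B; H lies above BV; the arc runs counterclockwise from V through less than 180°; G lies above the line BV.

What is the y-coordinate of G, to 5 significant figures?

31.658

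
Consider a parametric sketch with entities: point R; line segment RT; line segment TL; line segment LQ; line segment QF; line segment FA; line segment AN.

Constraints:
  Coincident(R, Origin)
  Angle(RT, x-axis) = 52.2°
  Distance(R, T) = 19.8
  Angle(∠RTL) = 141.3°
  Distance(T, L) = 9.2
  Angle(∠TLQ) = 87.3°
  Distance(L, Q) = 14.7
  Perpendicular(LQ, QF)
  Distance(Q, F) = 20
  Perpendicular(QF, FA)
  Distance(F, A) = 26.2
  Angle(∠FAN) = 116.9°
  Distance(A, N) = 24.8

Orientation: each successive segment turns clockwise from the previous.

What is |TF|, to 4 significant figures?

17.90

R is at the origin; RT runs at 52.2° with length 19.8, so T = (12.14, 15.65). ∠RTL = 141.3° gives TL at 13.50° from the x-axis; with |TL| = 9.2, L = (21.08, 17.79). ∠TLQ = 87.3° gives LQ at -79.20° from the x-axis; with |LQ| = 14.7, Q = (23.84, 3.353). LQ is perpendicular to QF, so QF runs at -169.2°; with |QF| = 20.0, F = (4.190, -0.3945). Then |TF| = |F − T| = 17.90.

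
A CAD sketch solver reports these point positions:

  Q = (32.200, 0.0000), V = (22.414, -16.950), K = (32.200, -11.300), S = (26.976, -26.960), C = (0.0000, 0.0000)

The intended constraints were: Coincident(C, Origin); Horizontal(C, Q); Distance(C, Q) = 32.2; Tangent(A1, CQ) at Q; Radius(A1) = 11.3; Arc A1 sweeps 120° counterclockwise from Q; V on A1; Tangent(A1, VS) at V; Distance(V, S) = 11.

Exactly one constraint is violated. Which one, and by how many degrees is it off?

Tangent(A1, VS) at V — off by 5.50°.

C = (0.00, 0.00) ✓; C.y = 0.00, Q.y = 0.00 ✓; |CQ| = 32.20 ✓; ∠(KQ, QC) = 90.00° ✓; |KQ| = 11.30 ✓; bearing(K→V) − bearing(K→Q) = 120.0° ✓; |KV| = 11.30 ✓; ∠(KV, VS) = 95.50° ✗; |VS| = 11.00 ✓.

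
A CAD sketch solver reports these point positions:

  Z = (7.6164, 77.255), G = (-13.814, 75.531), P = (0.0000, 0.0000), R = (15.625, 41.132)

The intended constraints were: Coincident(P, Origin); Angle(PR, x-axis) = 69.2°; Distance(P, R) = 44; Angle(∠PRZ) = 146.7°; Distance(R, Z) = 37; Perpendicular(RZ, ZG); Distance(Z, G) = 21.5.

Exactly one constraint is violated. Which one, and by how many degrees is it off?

Perpendicular(RZ, ZG) — off by 7.90°.

P = (0.00, 0.00) ✓; PR at 69.20° ✓; |PR| = 44.00 ✓; ∠PRZ = 146.7° ✓; |RZ| = 37.00 ✓; ∠(RZ, ZG) = 82.10° ✗; |ZG| = 21.50 ✓.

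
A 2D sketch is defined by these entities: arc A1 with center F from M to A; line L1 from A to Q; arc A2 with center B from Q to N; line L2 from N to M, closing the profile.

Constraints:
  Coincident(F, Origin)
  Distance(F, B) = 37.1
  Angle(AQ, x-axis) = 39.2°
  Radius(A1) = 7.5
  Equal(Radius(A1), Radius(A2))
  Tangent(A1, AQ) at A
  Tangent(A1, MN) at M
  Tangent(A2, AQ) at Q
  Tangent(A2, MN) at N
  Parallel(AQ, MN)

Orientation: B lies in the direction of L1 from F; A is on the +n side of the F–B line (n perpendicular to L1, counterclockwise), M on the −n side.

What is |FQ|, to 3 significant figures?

37.9

Tangency of A1 to both parallel lines with radius 7.5 puts A and M at F ± 7.5·n: A = (-4.74, 5.81), M = (4.74, -5.81). Equal radii place Q and N the same way about B: Q = B + 7.5·n = (24.0, 29.3), N = B − 7.5·n = (33.5, 17.6). Then |FQ| = |Q − F| = 37.9.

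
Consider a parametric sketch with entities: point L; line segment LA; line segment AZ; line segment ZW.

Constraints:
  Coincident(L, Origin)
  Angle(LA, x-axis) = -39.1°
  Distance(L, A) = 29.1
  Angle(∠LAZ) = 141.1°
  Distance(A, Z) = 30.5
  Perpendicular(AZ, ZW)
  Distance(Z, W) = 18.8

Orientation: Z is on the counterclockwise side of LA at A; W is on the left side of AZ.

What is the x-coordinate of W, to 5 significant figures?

53.148

L is at the origin; LA runs at -39.1° with length 29.1, so A = 29.1·(cos -39.1°, sin -39.1°) = (22.583, -18.353). ∠LAZ = 141.1°, so AZ runs at -39.1° + (180° − 141.1°) = -0.20000° from the x-axis; with |AZ| = 30.5, Z = A + 30.5·(cos -0.20000°, sin -0.20000°) = (53.083, -18.459). The perpendicularity gives ZW at right angles to AZ; with |ZW| = 18.8 on the left of AZ, W = Z + 18.8·(0.0034907, 0.99999) = (53.148, 0.34075). So W.x = 53.148.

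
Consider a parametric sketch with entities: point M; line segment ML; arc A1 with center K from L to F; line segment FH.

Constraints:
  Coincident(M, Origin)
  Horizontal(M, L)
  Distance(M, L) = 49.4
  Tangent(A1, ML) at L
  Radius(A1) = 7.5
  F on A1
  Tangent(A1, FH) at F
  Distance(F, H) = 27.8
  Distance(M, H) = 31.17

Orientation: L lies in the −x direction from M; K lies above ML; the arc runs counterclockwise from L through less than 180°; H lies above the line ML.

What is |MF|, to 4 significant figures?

44.46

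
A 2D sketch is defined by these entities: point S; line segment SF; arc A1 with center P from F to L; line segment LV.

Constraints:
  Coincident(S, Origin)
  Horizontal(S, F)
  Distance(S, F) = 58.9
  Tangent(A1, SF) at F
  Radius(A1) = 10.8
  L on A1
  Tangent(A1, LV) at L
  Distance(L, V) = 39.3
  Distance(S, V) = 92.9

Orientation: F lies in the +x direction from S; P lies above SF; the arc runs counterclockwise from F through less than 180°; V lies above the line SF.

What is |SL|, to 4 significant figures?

69.56

S is at the origin; SF is horizontal with |SF| = 58.9 and F on the +x side, so F = (58.90, 0.000). Since A1 is tangent to SF there, PF ⟂ SF, so P = F + (0, 10.8) = (58.90, 10.80). Since PL ⟂ LV (tangency), |PV| = √(10.8² + 39.3²) = 40.76 regardless of where L sits on A1. So V lies on both circle(S, 92.9) and circle(P, 40.76); the above-SF intersection is V = (81.39, 44.79). L is the foot of the tangent from V: L = (69.16, 7.440).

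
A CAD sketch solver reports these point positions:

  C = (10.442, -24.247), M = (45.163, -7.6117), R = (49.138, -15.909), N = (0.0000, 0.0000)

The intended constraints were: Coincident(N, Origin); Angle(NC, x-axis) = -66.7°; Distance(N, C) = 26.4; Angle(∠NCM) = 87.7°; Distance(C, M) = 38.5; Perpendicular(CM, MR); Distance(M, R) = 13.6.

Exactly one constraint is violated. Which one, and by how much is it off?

Distance(M, R) = 13.6 — off by 4.40.

N = (0.00, 0.00) ✓; NC at -66.70° ✓; |NC| = 26.40 ✓; ∠NCM = 87.70° ✓; |CM| = 38.50 ✓; ∠(CM, MR) = 90.00° ✓; |MR| = 9.200 ✗.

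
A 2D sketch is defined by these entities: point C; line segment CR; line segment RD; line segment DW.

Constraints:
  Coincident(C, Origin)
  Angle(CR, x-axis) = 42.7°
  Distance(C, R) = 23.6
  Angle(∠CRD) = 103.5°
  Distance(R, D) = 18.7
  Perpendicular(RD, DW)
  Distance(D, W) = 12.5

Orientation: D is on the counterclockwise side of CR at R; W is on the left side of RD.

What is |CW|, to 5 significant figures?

26.368

C is at the origin; CR runs at 42.7° with length 23.6, so R = 23.6·(cos 42.7°, sin 42.7°) = (17.344, 16.005). ∠CRD = 103.5°, so RD runs at 42.7° + (180° − 103.5°) = 119.20° from the x-axis; with |RD| = 18.7, D = R + 18.7·(cos 119.20°, sin 119.20°) = (8.2210, 32.328). RD is perpendicular to DW; with |DW| = 12.5 on the left of RD, W = D + 12.5·(-0.87292, -0.48786) = (-2.6905, 26.230). Then |CW| = |W − C| = 26.368.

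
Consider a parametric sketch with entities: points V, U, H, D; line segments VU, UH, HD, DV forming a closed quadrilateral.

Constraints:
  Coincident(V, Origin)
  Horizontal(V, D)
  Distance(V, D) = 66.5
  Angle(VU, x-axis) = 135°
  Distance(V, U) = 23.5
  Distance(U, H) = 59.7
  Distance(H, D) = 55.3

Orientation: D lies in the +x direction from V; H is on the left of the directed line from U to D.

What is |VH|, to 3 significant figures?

57.9

Checks: V.y = 0.00, D.y = 0.00 ✓; |UH| = 59.70 ✓; |HD| = 55.30 ✓.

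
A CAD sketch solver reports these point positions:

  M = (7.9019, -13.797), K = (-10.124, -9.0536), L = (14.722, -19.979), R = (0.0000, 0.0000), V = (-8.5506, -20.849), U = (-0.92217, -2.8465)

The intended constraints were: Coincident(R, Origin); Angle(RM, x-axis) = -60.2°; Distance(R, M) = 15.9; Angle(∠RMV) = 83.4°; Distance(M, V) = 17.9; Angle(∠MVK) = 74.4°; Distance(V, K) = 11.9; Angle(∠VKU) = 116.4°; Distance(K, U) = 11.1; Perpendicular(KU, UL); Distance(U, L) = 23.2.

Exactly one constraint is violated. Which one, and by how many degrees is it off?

Perpendicular(KU, UL) — off by 8.40°.

R = (0.00, 0.00) ✓; RM at -60.20° ✓; |RM| = 15.90 ✓; ∠RMV = 83.40° ✓; |MV| = 17.90 ✓; ∠MVK = 74.40° ✓; |VK| = 11.90 ✓; ∠VKU = 116.4° ✓; |KU| = 11.10 ✓; ∠(KU, UL) = 81.60° ✗; |UL| = 23.20 ✓.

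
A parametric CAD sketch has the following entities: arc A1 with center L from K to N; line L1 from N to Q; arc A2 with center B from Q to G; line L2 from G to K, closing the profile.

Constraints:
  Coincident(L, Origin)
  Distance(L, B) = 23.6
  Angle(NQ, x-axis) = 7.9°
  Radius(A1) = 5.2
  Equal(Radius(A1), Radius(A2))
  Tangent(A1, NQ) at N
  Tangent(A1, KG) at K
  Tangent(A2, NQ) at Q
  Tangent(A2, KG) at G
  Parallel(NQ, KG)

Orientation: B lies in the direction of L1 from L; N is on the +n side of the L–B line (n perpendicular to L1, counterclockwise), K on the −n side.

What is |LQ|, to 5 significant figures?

24.166

The slot axis is L1's direction at 7.9°, so u = (cos 7.9°, sin 7.9°) = (0.99051, 0.13744) and n = (−sin 7.9°, cos 7.9°) = (-0.13744, 0.99051). L is at the origin and B lies 23.6 along u from L, so B = 23.6·u = (23.376, 3.2437). Tangency of A1 to both parallel lines with radius 5.2 puts N and K at L ± 5.2·n: N = (-0.71471, 5.1506), K = (0.71471, -5.1506). Equal radii place Q and G the same way about B: Q = B + 5.2·n = (22.661, 8.3943), G = B − 5.2·n = (24.091, -1.9070). Then |LQ| = |Q − L| = 24.166.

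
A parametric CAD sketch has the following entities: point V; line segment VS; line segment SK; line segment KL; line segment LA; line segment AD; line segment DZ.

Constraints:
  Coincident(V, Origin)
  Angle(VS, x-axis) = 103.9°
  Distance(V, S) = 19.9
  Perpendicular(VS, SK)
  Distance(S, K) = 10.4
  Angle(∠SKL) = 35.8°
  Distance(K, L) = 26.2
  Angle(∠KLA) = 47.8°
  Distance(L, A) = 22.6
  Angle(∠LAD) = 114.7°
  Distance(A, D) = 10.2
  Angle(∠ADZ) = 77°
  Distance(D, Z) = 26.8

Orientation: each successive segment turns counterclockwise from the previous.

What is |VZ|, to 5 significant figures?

5.2219

V is at the origin; VS runs at 103.9° with length 19.9, so S = (-4.7805, 19.317). VS is perpendicular to SK, so SK runs at -166.10°; with |SK| = 10.4, K = (-14.876, 16.819). ∠SKL = 35.8° gives KL at -21.900° from the x-axis; with |KL| = 26.2, L = (9.4333, 7.0466). ∠KLA = 47.8° gives LA at 110.30° from the x-axis; with |LA| = 22.6, A = (1.5926, 28.243). ∠LAD = 114.7° gives AD at 175.60° from the x-axis; with |AD| = 10.2, D = (-8.5774, 29.025). ∠ADZ = 77.0° gives DZ at -81.400° from the x-axis; with |DZ| = 26.8, Z = (-4.5698, 2.5268). Then |VZ| = |Z − V| = 5.2219.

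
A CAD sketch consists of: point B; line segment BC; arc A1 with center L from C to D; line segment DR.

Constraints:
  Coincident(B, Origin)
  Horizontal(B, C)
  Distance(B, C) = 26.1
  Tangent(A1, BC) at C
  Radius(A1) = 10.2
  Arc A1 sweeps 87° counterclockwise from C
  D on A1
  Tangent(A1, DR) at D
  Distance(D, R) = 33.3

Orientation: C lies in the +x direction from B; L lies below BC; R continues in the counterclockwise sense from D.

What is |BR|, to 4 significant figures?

45.20

B is at the origin; BC is horizontal with |BC| = 26.1 and C on the +x side, so C = (26.10, 0.000). The tangent condition forces LC to be normal to BC, so L = C + (0, -10.2) = (26.10, -10.20). On A1, C sits at bearing 90° from L; an 87° counterclockwise sweep puts D at bearing 177°, so D = L + 10.2·(cos 177°, sin 177°) = (15.91, -9.666). The tangent condition forces LD to be normal to DR, so DR runs along (−sin 177°, cos 177°); with |DR| = 33.3, R = (14.17, -42.92). Then |BR| = |R − B| = 45.20.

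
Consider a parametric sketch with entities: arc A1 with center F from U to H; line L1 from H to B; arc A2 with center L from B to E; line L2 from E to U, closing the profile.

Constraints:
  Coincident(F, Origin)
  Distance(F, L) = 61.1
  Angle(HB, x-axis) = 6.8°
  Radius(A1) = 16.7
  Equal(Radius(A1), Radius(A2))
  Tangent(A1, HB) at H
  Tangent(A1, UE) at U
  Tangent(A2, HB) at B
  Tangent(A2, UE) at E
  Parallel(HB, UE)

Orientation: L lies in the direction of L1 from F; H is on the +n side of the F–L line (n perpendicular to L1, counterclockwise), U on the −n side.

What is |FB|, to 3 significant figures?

63.3

The slot axis is L1's direction at 6.8°, so u = (cos 6.8°, sin 6.8°) = (0.993, 0.118) and n = (−sin 6.8°, cos 6.8°) = (-0.118, 0.993). F is at the origin and L lies 61.1 along u from F, so L = 61.1·u = (60.7, 7.23). Tangency of A1 to both parallel lines with radius 16.7 puts H and U at F ± 16.7·n: H = (-1.98, 16.6), U = (1.98, -16.6). Equal radii place B and E the same way about L: B = L + 16.7·n = (58.7, 23.8), E = L − 16.7·n = (62.6, -9.35). Then |FB| = |B − F| = 63.3.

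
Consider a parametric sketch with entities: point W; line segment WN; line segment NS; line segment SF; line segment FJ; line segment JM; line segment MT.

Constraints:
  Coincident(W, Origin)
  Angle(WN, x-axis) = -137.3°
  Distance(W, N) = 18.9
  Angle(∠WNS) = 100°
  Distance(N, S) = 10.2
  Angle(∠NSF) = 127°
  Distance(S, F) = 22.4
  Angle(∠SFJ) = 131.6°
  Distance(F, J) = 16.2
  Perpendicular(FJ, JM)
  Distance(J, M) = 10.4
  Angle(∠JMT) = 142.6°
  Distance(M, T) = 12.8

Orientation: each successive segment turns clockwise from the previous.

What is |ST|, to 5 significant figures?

23.608

W is at the origin; WN runs at -137.3° with length 18.9, so N = (-13.890, -12.817). ∠WNS = 100.0° gives NS at 142.70° from the x-axis; with |NS| = 10.2, S = (-22.004, -6.6361). ∠NSF = 127.0° gives SF at 89.700° from the x-axis; with |SF| = 22.4, F = (-21.886, 15.764). ∠SFJ = 131.6° gives FJ at 41.300° from the x-axis; with |FJ| = 16.2, J = (-9.7160, 26.456). FJ is perpendicular to JM, so JM runs at -48.700°; with |JM| = 10.4, M = (-2.8519, 18.642). ∠JMT = 142.6° gives MT at -86.100° from the x-axis; with |MT| = 12.8, T = (-1.9813, 5.8721). Then |ST| = |T − S| = 23.608.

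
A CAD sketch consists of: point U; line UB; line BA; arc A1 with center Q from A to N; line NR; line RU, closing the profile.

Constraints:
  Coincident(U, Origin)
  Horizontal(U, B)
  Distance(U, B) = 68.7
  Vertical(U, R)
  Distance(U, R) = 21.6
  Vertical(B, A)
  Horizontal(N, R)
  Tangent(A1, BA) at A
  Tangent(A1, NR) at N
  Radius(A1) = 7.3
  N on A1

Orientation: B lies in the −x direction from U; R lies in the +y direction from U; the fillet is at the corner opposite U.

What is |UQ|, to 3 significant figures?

63.0

U is at the origin; U and B share the same y with |UB| = 68.7 and B on the −x side, so B = (-68.7, 0.00). UR is vertical with |UR| = 21.6 and R on the +y side, so R = (0.00, 21.6). The virtual corner opposite U is at (-68.7, 21.6). A1 meets BA tangentially, so QA is at right angles to BA and the tangent condition forces QN to be normal to NR, with radius 7.3, so the center Q sits 7.3 in from both sides at Q = (-61.4, 14.3). Then |UQ| = |Q − U| = 63.0.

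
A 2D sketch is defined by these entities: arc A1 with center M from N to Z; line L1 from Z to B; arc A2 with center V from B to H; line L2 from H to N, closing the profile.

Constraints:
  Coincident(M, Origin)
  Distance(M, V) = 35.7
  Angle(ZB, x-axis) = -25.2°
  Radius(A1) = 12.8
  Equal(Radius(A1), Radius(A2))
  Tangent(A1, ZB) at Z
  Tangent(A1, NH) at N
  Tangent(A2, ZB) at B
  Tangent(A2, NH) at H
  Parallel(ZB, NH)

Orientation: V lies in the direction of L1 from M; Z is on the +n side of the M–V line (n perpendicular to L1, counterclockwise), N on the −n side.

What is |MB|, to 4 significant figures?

37.93

The slot axis is L1's direction at -25.2°, so u = (cos -25.2°, sin -25.2°) = (0.9048, -0.4258) and n = (−sin -25.2°, cos -25.2°) = (0.4258, 0.9048). M is at the origin and V lies 35.7 along u from M, so V = 35.7·u = (32.30, -15.20). Tangency of A1 to both parallel lines with radius 12.8 puts Z and N at M ± 12.8·n: Z = (5.450, 11.58), N = (-5.450, -11.58). Equal radii place B and H the same way about V: B = V + 12.8·n = (37.75, -3.619), H = V − 12.8·n = (26.85, -26.78). Then |MB| = |B − M| = 37.93.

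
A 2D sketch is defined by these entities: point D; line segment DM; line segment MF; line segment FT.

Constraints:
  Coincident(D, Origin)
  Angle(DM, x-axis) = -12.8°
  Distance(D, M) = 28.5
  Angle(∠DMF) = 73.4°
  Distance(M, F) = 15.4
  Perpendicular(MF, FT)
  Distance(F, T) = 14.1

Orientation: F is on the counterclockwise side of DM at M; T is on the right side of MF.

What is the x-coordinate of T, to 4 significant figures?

40.84

∠DMF = 73.4°, so MF runs at -12.8° + (180° − 73.4°) = 93.80° from the x-axis; with |MF| = 15.4, F = M + 15.4·(cos 93.80°, sin 93.80°) = (26.77, 9.052). The perpendicularity gives FT at right angles to MF; with |FT| = 14.1 on the right of MF, T = F + 14.1·(0.9978, 0.06627) = (40.84, 9.986). So T.x = 40.84.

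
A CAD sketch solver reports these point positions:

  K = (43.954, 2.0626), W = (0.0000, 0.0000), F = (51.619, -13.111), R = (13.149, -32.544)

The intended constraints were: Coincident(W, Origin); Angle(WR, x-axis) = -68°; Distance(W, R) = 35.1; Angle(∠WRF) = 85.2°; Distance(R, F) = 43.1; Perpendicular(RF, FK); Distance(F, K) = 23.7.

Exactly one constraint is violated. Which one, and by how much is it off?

Distance(F, K) = 23.7 — off by 6.70.

W = (0.00, 0.00) ✓; WR at -68.00° ✓; |WR| = 35.10 ✓; ∠WRF = 85.20° ✓; |RF| = 43.10 ✓; ∠(RF, FK) = 90.00° ✓; |FK| = 17.00 ✗.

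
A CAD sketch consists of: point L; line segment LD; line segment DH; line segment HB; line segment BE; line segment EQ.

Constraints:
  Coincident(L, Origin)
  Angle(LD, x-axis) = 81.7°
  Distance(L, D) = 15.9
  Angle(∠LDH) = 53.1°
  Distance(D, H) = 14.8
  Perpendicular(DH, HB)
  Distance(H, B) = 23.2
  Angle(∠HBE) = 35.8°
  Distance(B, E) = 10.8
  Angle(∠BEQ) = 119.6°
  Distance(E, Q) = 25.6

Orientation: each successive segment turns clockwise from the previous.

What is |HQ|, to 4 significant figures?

9.844

L is at the origin; LD runs at 81.7° with length 15.9, so D = (2.295, 15.73). ∠LDH = 53.1° gives DH at -45.20° from the x-axis; with |DH| = 14.8, H = (12.72, 5.232). DH ⟂ HB, so HB runs at -135.2°; with |HB| = 23.2, B = (-3.738, -11.12). ∠HBE = 35.8° gives BE at 80.60° from the x-axis; with |BE| = 10.8, E = (-1.974, -0.4607). ∠BEQ = 119.6° gives EQ at 20.20° from the x-axis; with |EQ| = 25.6, Q = (22.05, 8.379). Then |HQ| = |Q − H| = 9.844.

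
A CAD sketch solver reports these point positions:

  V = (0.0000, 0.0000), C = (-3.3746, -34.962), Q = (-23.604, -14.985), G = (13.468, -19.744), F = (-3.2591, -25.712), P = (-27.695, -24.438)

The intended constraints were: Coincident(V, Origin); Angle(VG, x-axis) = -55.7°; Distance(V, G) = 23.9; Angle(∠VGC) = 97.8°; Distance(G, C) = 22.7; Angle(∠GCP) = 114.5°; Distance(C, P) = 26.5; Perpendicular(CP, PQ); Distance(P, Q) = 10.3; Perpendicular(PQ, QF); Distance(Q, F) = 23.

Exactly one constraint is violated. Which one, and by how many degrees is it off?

Perpendicular(PQ, QF) — off by 4.40°.

V = (0.00, 0.00) ✓; VG at -55.70° ✓; |VG| = 23.90 ✓; ∠VGC = 97.80° ✓; |GC| = 22.70 ✓; ∠GCP = 114.5° ✓; |CP| = 26.50 ✓; ∠(CP, PQ) = 90.00° ✓; |PQ| = 10.30 ✓; ∠(PQ, QF) = 94.40° ✗; |QF| = 23.00 ✓.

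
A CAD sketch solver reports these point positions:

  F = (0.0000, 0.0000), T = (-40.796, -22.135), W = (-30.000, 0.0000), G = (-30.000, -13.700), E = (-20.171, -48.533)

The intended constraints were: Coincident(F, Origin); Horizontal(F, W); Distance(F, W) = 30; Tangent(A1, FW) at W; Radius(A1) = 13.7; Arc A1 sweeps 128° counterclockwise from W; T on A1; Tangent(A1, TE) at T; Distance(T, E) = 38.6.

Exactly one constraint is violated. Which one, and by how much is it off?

Distance(T, E) = 38.6 — off by 5.10.

F = (0.00, 0.00) ✓; F.y = 0.00, W.y = 0.00 ✓; |FW| = 30.00 ✓; ∠(GW, WF) = 90.00° ✓; |GW| = 13.70 ✓; bearing(G→T) − bearing(G→W) = 128.0° ✓; |GT| = 13.70 ✓; ∠(GT, TE) = 90.00° ✓; |TE| = 33.50 ✗.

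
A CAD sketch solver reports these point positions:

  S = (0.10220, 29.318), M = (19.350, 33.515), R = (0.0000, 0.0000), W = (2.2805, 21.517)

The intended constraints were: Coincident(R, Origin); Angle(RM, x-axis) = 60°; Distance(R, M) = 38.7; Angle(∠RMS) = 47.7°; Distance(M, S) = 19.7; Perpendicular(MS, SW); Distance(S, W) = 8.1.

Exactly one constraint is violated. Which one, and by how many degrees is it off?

Perpendicular(MS, SW) — off by 3.30°.

R = (0.00, 0.00) ✓; RM at 60.00° ✓; |RM| = 38.70 ✓; ∠RMS = 47.70° ✓; |MS| = 19.70 ✓; ∠(MS, SW) = 93.30° ✗; |SW| = 8.099 ✓.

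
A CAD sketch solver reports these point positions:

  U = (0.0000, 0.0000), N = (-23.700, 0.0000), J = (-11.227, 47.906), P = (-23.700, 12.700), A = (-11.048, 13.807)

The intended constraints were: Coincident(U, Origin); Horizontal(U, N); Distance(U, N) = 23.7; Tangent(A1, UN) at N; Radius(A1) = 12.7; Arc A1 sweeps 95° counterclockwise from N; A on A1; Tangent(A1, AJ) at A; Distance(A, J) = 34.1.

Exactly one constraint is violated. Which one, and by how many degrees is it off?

Tangent(A1, AJ) at A — off by 4.70°.

U = (0.00, 0.00) ✓; U.y = 0.00, N.y = 0.00 ✓; |UN| = 23.70 ✓; ∠(PN, NU) = 90.00° ✓; |PN| = 12.70 ✓; bearing(P→A) − bearing(P→N) = 95.00° ✓; |PA| = 12.70 ✓; ∠(PA, AJ) = 94.70° ✗; |AJ| = 34.10 ✓.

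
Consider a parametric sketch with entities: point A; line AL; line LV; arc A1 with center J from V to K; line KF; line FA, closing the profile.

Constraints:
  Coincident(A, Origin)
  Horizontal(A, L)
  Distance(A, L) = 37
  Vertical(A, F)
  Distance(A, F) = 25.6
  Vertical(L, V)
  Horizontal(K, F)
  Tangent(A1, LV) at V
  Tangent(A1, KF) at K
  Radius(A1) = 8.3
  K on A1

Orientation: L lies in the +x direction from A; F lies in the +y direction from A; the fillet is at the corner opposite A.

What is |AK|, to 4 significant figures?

38.46

A is at the origin; AL is horizontal with |AL| = 37.0 and L on the +x side, so L = (37.00, 0.000). A and F share the same x with |AF| = 25.6 and F on the +y side, so F = (0.000, 25.60). The virtual corner opposite A is at (37.00, 25.60). The tangent condition forces JV to be normal to LV and tangency of A1 to KF means the radius JK is perpendicular to KF, with radius 8.3, so the center J sits 8.3 in from both sides at J = (28.70, 17.30). That places the tangent points at V = (37.00, 17.30) on LV and K = (28.70, 25.60) on KF. Then |AK| = |K − A| = 38.46.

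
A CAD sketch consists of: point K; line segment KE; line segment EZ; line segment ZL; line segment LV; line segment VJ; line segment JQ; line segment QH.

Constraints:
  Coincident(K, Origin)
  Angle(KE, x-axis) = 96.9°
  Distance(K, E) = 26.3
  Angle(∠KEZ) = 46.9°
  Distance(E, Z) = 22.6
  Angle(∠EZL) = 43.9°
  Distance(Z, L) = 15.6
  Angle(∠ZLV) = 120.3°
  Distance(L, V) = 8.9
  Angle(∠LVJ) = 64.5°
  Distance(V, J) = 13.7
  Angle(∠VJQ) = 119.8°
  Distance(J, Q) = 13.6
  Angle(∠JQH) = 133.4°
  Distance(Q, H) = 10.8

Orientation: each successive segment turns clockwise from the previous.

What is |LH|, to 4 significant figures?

19.53

K is at the origin; KE runs at 96.9° with length 26.3, so E = (-3.160, 26.11). ∠KEZ = 46.9° gives EZ at -36.20° from the x-axis; with |EZ| = 22.6, Z = (15.08, 12.76). ∠EZL = 43.9° gives ZL at -172.3° from the x-axis; with |ZL| = 15.6, L = (-0.3816, 10.67). ∠ZLV = 120.3° gives LV at 128.0° from the x-axis; with |LV| = 8.9, V = (-5.861, 17.68). ∠LVJ = 64.5° gives VJ at 12.50° from the x-axis; with |VJ| = 13.7, J = (7.514, 20.65). ∠VJQ = 119.8° gives JQ at -47.70° from the x-axis; with |JQ| = 13.6, Q = (16.67, 10.59). ∠JQH = 133.4° gives QH at -94.30° from the x-axis; with |QH| = 10.8, H = (15.86, -0.1784). Then |LH| = |H − L| = 19.53.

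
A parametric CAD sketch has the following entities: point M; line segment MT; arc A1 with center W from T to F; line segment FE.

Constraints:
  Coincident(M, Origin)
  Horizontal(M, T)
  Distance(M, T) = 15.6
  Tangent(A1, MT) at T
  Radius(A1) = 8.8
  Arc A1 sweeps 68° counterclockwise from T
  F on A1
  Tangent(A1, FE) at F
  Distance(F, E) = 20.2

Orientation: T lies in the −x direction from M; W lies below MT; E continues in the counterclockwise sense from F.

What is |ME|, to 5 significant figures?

39.605

M is at the origin; MT is horizontal with |MT| = 15.6 and T on the −x side, so T = (-15.600, 0.0000). The tangent condition forces WT to be normal to MT, so W = T + (0, -8.8) = (-15.600, -8.8000). On A1, T sits at bearing 90° from W; a 68° counterclockwise sweep puts F at bearing 158°, so F = W + 8.8·(cos 158°, sin 158°) = (-23.759, -5.5035). The tangent condition forces WF to be normal to FE, so FE runs along (−sin 158°, cos 158°); with |FE| = 20.2, E = (-31.326, -24.233). Then |ME| = |E − M| = 39.605.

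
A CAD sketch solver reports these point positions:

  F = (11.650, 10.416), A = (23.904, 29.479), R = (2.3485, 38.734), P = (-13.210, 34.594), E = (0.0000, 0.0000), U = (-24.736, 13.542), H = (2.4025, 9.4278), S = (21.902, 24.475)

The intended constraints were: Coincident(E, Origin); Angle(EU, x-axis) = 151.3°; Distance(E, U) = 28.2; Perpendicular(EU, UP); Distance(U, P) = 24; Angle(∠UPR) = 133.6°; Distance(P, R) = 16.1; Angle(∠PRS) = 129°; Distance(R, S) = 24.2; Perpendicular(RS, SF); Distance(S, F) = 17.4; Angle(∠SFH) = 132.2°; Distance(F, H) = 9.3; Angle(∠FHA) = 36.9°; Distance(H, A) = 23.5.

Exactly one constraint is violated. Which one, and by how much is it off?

Distance(H, A) = 23.5 — off by 5.90.

E = (0.00, 0.00) ✓; EU at 151.3° ✓; |EU| = 28.20 ✓; ∠(EU, UP) = 90.00° ✓; |UP| = 24.00 ✓; ∠UPR = 133.6° ✓; |PR| = 16.10 ✓; ∠PRS = 129.0° ✓; |RS| = 24.20 ✓; ∠(RS, SF) = 90.00° ✓; |SF| = 17.40 ✓; ∠SFH = 132.2° ✓; |FH| = 9.300 ✓; ∠FHA = 36.90° ✓; |HA| = 29.40 ✗.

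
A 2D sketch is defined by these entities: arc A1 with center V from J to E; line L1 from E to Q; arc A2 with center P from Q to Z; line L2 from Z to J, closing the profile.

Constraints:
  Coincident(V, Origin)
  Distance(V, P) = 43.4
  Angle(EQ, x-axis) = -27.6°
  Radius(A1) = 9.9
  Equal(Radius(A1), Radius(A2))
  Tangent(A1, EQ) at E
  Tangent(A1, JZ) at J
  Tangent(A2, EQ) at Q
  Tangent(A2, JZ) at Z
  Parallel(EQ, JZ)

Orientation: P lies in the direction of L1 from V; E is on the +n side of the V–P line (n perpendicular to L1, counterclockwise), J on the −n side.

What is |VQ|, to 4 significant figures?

44.51

The slot axis is L1's direction at -27.6°, so u = (cos -27.6°, sin -27.6°) = (0.8862, -0.4633) and n = (−sin -27.6°, cos -27.6°) = (0.4633, 0.8862). V is at the origin and P lies 43.4 along u from V, so P = 43.4·u = (38.46, -20.11). Tangency of A1 to both parallel lines with radius 9.9 puts E and J at V ± 9.9·n: E = (4.587, 8.773), J = (-4.587, -8.773). Equal radii place Q and Z the same way about P: Q = P + 9.9·n = (43.05, -11.33), Z = P − 9.9·n = (33.87, -28.88). Then |VQ| = |Q − V| = 44.51.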